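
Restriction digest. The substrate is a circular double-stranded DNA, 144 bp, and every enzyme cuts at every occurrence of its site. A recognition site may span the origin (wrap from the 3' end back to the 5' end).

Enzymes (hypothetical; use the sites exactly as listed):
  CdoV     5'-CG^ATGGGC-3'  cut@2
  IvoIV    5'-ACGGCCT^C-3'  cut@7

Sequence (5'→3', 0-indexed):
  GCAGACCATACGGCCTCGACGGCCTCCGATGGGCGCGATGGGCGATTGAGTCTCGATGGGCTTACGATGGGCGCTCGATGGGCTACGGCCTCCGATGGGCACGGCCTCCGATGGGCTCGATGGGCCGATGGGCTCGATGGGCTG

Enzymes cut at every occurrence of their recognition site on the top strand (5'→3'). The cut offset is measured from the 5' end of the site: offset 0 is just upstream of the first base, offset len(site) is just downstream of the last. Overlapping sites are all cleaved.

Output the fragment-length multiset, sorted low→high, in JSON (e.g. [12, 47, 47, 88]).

Scan for sites:
  CdoV CGATGGGC/2: at [26, 35, 53, 64, 75, 92, 108, 117, 125, 134] ⇒ [28, 37, 55, 66, 77, 94, 110, 119, 127, 136]
  IvoIV ACGGCCTC/7: at [9, 18, 84, 100] ⇒ [16, 25, 91, 107]

Pooled cuts: [16, 25, 28, 37, 55, 66, 77, 91, 94, 107, 110, 119, 127, 136]

Fragments:
  16→25: 9 bp
  25→28: 3 bp
  28→37: 9 bp
  37→55: 18 bp
  55→66: 11 bp
  66→77: 11 bp
  77→91: 14 bp
  91→94: 3 bp
  94→107: 13 bp
  107→110: 3 bp
  110→119: 9 bp
  119→127: 8 bp
  127→136: 9 bp
  136→16 (wrap): 144-136+16 = 24 bp

[3,3,3,8,9,9,9,9,11,11,13,14,18,24]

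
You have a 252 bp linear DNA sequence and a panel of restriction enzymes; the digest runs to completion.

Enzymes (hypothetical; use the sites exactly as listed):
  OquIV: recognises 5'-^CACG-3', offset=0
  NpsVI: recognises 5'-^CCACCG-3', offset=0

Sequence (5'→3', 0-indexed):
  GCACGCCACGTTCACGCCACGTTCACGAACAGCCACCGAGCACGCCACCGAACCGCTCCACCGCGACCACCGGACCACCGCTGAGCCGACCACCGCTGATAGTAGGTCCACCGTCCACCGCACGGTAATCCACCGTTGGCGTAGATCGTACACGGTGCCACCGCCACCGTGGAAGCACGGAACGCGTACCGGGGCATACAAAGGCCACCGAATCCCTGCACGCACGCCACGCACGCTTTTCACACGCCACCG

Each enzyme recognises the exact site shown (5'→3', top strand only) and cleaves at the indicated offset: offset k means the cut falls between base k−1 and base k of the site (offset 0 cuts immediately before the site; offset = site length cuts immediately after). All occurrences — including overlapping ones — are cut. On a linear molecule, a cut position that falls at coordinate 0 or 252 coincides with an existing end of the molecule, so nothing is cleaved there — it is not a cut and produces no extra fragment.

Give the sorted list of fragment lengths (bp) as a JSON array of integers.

[1,4,4,4,4,5,5,5,6,6,6,6,6,7,7,8,8,9,9,9,11,12,13,14,15,18,21,29]

Scan for sites:
  OquIV CACG/0: at [1, 6, 12, 17, 23, 40, 120, 150, 175, 218, 222, 227, 231, 242] ⇒ [1, 6, 12, 17, 23, 40, 120, 150, 175, 218, 222, 227, 231, 242]
  NpsVI CCACCG/0: at [32, 44, 57, 66, 74, 89, 107, 114, 129, 157, 163, 204, 246] ⇒ [32, 44, 57, 66, 74, 89, 107, 114, 129, 157, 163, 204, 246]

Pooled cuts: [1, 6, 12, 17, 23, 32, 40, 44, 57, 66, 74, 89, 107, 114, 120, 129, 150, 157, 163, 175, 204, 218, 222, 227, 231, 242, 246]

Fragment lengths:
  [0,1): 1 bp
  [1,6): 5 bp
  [6,12): 6 bp
  [12,17): 5 bp
  [17,23): 6 bp
  [23,32): 9 bp
  [32,40): 8 bp
  [40,44): 4 bp
  [44,57): 13 bp
  [57,66): 9 bp
  [66,74): 8 bp
  [74,89): 15 bp
  [89,107): 18 bp
  [107,114): 7 bp
  [114,120): 6 bp
  [120,129): 9 bp
  [129,150): 21 bp
  [150,157): 7 bp
  [157,163): 6 bp
  [163,175): 12 bp
  [175,204): 29 bp
  [204,218): 14 bp
  [218,222): 4 bp
  [222,227): 5 bp
  [227,231): 4 bp
  [231,242): 11 bp
  [242,246): 4 bp
  [246,252): 6 bp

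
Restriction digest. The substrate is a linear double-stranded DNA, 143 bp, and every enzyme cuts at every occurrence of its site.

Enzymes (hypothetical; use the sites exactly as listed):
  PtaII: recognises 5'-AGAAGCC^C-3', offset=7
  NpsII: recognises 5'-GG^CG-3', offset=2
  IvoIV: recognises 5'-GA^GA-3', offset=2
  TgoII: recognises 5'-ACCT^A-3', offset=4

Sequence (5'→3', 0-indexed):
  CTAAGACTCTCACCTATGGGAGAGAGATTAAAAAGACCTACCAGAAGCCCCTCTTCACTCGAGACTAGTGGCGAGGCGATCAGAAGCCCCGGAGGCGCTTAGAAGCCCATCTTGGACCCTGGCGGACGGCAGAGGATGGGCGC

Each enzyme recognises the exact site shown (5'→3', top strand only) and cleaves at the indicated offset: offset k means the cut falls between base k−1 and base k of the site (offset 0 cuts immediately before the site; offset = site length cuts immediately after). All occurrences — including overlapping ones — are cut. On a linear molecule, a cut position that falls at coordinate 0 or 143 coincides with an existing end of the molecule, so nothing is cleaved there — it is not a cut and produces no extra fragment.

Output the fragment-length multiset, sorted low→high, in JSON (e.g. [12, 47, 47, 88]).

[2,2,3,5,6,7,9,10,12,12,13,14,15,15,18]

Site scan:
  PtaII AGAAGCCC/7: at [42, 81, 100] ⇒ [49, 88, 107]
  NpsII GGCG/2: at [69, 74, 93, 120, 138] ⇒ [71, 76, 95, 122, 140]
  IvoIV GAGA/2: at [19, 21, 23, 60] ⇒ [21, 23, 25, 62]
  TgoII ACCTA/4: at [11, 35] ⇒ [15, 39]

Pooled cuts: [15, 21, 23, 25, 39, 49, 62, 71, 76, 88, 95, 107, 122, 140]

Fragments:
  [0,15): 15 bp
  [15,21): 6 bp
  [21,23): 2 bp
  [23,25): 2 bp
  [25,39): 14 bp
  [39,49): 10 bp
  [49,62): 13 bp
  [62,71): 9 bp
  [71,76): 5 bp
  [76,88): 12 bp
  [88,95): 7 bp
  [95,107): 12 bp
  [107,122): 15 bp
  [122,140): 18 bp
  [140,143): 3 bp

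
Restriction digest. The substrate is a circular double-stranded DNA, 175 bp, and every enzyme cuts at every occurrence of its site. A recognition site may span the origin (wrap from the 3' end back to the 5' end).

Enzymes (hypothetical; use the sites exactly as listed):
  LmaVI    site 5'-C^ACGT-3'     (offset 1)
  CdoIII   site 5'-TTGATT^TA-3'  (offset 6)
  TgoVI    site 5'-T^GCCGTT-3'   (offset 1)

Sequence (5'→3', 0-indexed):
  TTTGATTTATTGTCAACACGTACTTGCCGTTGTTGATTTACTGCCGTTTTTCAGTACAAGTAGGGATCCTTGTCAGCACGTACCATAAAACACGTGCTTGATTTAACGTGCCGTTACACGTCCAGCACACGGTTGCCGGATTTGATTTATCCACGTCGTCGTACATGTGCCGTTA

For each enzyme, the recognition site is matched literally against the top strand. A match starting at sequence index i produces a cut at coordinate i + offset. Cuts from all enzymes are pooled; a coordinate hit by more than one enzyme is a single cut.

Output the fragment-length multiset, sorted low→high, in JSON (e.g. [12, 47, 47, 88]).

Scan for sites:
  LmaVI CACGT/1: at [16, 76, 90, 116, 151] ⇒ [17, 77, 91, 117, 152]
  CdoIII TTGATTTA/6: at [1, 32, 97, 141] ⇒ [7, 38, 103, 147]
  TgoVI TGCCGTT/1: at [24, 41, 108, 167] ⇒ [25, 42, 109, 168]

All cut coordinates (distinct, sorted): [7, 17, 25, 38, 42, 77, 91, 103, 109, 117, 147, 152, 168]

Fragments:
  7→17: 10 bp
  17→25: 8 bp
  25→38: 13 bp
  38→42: 4 bp
  42→77: 35 bp
  77→91: 14 bp
  91→103: 12 bp
  103→109: 6 bp
  109→117: 8 bp
  117→147: 30 bp
  147→152: 5 bp
  152→168: 16 bp
  168→7 (wrap): 175-168+7 = 14 bp

[4,5,6,8,8,10,12,13,14,14,16,30,35]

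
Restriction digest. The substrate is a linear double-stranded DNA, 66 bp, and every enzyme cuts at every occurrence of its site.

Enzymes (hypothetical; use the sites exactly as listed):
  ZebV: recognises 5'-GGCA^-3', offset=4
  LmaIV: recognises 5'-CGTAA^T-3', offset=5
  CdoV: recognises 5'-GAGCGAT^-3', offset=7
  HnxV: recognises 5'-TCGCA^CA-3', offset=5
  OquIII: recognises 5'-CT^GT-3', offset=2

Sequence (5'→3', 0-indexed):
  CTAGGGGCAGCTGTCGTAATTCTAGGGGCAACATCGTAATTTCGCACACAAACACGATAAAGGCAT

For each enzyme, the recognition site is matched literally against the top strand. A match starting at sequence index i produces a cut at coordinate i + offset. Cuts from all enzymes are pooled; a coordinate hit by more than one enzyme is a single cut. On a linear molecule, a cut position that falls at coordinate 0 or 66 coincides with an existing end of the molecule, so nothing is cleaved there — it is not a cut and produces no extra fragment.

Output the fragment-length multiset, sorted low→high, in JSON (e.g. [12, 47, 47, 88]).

[1,3,7,7,9,9,11,19]

Per-enzyme occurrences:
  ZebV GGCA/4: at [5, 26, 61] ⇒ [9, 30, 65]
  LmaIV CGTAAT/5: at [14, 34] ⇒ [19, 39]
  CdoV (GAGCGAT, off=7): no sites
  HnxV TCGCACA/5: at [41] ⇒ [46]
  OquIII CTGT/2: at [10] ⇒ [12]

Pooled cuts: [9, 12, 19, 30, 39, 46, 65]

Fragments:
  [0,9): 9 bp
  [9,12): 3 bp
  [12,19): 7 bp
  [19,30): 11 bp
  [30,39): 9 bp
  [39,46): 7 bp
  [46,65): 19 bp
  [65,66): 1 bp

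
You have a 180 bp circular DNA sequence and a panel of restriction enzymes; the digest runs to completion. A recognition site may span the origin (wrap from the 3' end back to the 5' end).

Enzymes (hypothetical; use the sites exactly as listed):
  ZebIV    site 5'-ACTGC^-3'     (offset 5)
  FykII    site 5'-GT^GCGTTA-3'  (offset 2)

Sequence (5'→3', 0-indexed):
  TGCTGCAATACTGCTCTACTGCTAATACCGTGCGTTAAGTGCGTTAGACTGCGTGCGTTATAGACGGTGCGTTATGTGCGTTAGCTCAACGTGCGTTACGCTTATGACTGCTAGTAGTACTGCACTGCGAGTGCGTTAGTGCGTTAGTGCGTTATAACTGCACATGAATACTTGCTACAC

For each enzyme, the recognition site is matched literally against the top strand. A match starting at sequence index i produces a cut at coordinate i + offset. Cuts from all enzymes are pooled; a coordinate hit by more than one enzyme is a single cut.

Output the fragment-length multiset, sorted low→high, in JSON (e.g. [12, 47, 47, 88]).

Site scan:
  ZebIV ACTGC/5: at [9, 17, 47, 106, 118, 123, 156, 178] ⇒ [3, 14, 22, 52, 111, 123, 128, 161]
  FykII GTGCGTTA/2: at [29, 38, 52, 66, 75, 90, 130, 138, 146] ⇒ [31, 40, 54, 68, 77, 92, 132, 140, 148]

All cut coordinates (distinct, sorted): [3, 14, 22, 31, 40, 52, 54, 68, 77, 92, 111, 123, 128, 132, 140, 148, 161]

Fragment lengths:
  3→14: 11 bp
  14→22: 8 bp
  22→31: 9 bp
  31→40: 9 bp
  40→52: 12 bp
  52→54: 2 bp
  54→68: 14 bp
  68→77: 9 bp
  77→92: 15 bp
  92→111: 19 bp
  111→123: 12 bp
  123→128: 5 bp
  128→132: 4 bp
  132→140: 8 bp
  140→148: 8 bp
  148→161: 13 bp
  161→3 (wrap): 180-161+3 = 22 bp

[2,4,5,8,8,8,9,9,9,11,12,12,13,14,15,19,22]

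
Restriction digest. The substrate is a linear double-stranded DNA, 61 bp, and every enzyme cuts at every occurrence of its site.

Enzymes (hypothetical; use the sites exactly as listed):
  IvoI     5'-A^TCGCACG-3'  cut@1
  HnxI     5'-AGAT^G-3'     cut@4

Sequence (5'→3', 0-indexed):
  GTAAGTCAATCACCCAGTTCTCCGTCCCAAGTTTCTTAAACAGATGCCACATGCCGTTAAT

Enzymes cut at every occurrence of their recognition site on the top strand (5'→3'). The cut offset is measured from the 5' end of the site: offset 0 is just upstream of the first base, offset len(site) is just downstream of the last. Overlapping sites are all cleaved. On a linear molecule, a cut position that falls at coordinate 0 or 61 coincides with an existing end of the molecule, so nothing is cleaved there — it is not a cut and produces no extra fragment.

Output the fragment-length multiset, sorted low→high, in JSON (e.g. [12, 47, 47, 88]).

[16,45]

Scan for sites:
  IvoI (ATCGCACG, off=1): no sites
  HnxI AGATG/4: at [41] ⇒ [45]

All cut coordinates (distinct, sorted): [45]

Fragment lengths:
  [0,45): 45 bp
  [45,61): 16 bp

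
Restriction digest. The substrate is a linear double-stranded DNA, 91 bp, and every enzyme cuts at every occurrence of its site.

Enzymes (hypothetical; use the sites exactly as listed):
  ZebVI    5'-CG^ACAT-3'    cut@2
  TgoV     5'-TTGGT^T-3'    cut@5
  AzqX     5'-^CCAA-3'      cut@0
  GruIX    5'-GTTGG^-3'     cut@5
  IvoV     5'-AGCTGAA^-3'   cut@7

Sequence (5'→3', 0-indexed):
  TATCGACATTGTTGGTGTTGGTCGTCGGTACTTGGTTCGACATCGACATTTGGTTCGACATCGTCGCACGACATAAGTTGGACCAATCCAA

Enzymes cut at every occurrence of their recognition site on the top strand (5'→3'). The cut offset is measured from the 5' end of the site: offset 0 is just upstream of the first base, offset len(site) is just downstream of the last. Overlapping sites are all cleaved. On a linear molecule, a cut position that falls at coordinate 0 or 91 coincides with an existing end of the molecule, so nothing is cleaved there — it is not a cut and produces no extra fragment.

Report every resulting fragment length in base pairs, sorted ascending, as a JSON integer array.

Scan for sites:
  ZebVI CGACAT/2: at [3, 37, 43, 55, 68] ⇒ [5, 39, 45, 57, 70]
  TgoV TTGGTT/5: at [31, 49] ⇒ [36, 54]
  AzqX CCAA/0: at [82, 87] ⇒ [82, 87]
  GruIX GTTGG/5: at [10, 16, 76] ⇒ [15, 21, 81]
  IvoV (AGCTGAA, off=7): no sites

All cut coordinates (distinct, sorted): [5, 15, 21, 36, 39, 45, 54, 57, 70, 81, 82, 87]

Fragments:
  [0,5): 5 bp
  [5,15): 10 bp
  [15,21): 6 bp
  [21,36): 15 bp
  [36,39): 3 bp
  [39,45): 6 bp
  [45,54): 9 bp
  [54,57): 3 bp
  [57,70): 13 bp
  [70,81): 11 bp
  [81,82): 1 bp
  [82,87): 5 bp
  [87,91): 4 bp

[1,3,3,4,5,5,6,6,9,10,11,13,15]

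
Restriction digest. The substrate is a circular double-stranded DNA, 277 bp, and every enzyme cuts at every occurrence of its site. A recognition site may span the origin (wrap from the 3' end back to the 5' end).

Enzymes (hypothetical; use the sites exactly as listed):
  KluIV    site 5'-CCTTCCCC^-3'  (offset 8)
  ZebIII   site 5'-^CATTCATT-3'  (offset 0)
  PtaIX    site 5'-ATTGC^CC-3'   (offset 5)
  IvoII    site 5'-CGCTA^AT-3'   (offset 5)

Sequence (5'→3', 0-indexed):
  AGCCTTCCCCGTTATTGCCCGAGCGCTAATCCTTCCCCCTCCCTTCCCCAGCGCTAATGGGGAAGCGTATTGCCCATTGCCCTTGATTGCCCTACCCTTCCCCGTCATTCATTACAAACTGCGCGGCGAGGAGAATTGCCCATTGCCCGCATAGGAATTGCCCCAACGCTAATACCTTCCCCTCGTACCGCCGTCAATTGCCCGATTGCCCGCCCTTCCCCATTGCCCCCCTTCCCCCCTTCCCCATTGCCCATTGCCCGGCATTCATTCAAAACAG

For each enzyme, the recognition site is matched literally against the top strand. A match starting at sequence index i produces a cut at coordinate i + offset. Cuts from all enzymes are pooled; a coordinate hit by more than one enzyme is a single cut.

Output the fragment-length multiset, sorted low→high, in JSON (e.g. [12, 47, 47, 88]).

Site scan:
  KluIV CCTTCCCC/8: at [2, 30, 41, 95, 174, 213, 229, 237] ⇒ [10, 38, 49, 103, 182, 221, 237, 245]
  ZebIII CATTCATT/0: at [105, 261] ⇒ [105, 261]
  PtaIX ATTGCCC/5: at [13, 68, 75, 85, 134, 141, 156, 196, 204, 221, 245, 252] ⇒ [18, 73, 80, 90, 139, 146, 161, 201, 209, 226, 250, 257]
  IvoII CGCTAAT/5: at [23, 51, 166] ⇒ [28, 56, 171]

Pooled cuts: [10, 18, 28, 38, 49, 56, 73, 80, 90, 103, 105, 139, 146, 161, 171, 182, 201, 209, 221, 226, 237, 245, 250, 257, 261]

Fragments:
  10→18: 8 bp
  18→28: 10 bp
  28→38: 10 bp
  38→49: 11 bp
  49→56: 7 bp
  56→73: 17 bp
  73→80: 7 bp
  80→90: 10 bp
  90→103: 13 bp
  103→105: 2 bp
  105→139: 34 bp
  139→146: 7 bp
  146→161: 15 bp
  161→171: 10 bp
  171→182: 11 bp
  182→201: 19 bp
  201→209: 8 bp
  209→221: 12 bp
  221→226: 5 bp
  226→237: 11 bp
  237→245: 8 bp
  245→250: 5 bp
  250→257: 7 bp
  257→261: 4 bp
  261→10 (wrap): 277-261+10 = 26 bp

[2,4,5,5,7,7,7,7,8,8,8,10,10,10,10,11,11,11,12,13,15,17,19,26,34]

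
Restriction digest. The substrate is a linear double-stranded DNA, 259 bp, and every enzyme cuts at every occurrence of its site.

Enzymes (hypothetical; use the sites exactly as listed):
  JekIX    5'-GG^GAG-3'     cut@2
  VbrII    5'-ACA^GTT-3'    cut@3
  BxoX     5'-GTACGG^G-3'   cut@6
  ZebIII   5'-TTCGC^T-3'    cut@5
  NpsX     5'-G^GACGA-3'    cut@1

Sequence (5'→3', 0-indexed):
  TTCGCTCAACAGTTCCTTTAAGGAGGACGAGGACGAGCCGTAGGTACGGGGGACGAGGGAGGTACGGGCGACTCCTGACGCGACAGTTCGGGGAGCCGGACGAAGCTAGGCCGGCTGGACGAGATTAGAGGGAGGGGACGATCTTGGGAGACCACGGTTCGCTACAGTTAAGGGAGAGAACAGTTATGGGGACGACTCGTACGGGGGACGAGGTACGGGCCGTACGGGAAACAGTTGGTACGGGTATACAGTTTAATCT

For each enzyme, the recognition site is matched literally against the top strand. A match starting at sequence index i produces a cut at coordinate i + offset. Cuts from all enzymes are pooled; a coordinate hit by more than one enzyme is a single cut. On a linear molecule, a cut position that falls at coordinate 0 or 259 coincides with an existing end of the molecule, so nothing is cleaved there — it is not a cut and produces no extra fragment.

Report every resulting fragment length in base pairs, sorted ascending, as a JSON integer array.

[2,2,4,5,5,6,6,6,6,7,7,7,7,8,9,9,9,9,10,11,12,14,14,14,15,18,18,19]

Scan for sites:
  JekIX (GGGAG, off=2): starts [56, 90, 129, 145, 171] → cuts [58, 92, 131, 147, 173]
  VbrII (ACAGTT, off=3): starts [8, 82, 163, 179, 230, 247] → cuts [11, 85, 166, 182, 233, 250]
  BxoX (GTACGGG, off=6): starts [43, 61, 198, 212, 221, 237] → cuts [49, 67, 204, 218, 227, 243]
  ZebIII (TTCGCT, off=5): starts [0, 157] → cuts [5, 162]
  NpsX (GGACGA, off=1): starts [24, 30, 50, 97, 116, 135, 189, 205] → cuts [25, 31, 51, 98, 117, 136, 190, 206]

Pooled cuts: [5, 11, 25, 31, 49, 51, 58, 67, 85, 92, 98, 117, 131, 136, 147, 162, 166, 173, 182, 190, 204, 206, 218, 227, 233, 243, 250]

Fragments:
  [0,5): 5 bp
  [5,11): 6 bp
  [11,25): 14 bp
  [25,31): 6 bp
  [31,49): 18 bp
  [49,51): 2 bp
  [51,58): 7 bp
  [58,67): 9 bp
  [67,85): 18 bp
  [85,92): 7 bp
  [92,98): 6 bp
  [98,117): 19 bp
  [117,131): 14 bp
  [131,136): 5 bp
  [136,147): 11 bp
  [147,162): 15 bp
  [162,166): 4 bp
  [166,173): 7 bp
  [173,182): 9 bp
  [182,190): 8 bp
  [190,204): 14 bp
  [204,206): 2 bp
  [206,218): 12 bp
  [218,227): 9 bp
  [227,233): 6 bp
  [233,243): 10 bp
  [243,250): 7 bp
  [250,259): 9 bp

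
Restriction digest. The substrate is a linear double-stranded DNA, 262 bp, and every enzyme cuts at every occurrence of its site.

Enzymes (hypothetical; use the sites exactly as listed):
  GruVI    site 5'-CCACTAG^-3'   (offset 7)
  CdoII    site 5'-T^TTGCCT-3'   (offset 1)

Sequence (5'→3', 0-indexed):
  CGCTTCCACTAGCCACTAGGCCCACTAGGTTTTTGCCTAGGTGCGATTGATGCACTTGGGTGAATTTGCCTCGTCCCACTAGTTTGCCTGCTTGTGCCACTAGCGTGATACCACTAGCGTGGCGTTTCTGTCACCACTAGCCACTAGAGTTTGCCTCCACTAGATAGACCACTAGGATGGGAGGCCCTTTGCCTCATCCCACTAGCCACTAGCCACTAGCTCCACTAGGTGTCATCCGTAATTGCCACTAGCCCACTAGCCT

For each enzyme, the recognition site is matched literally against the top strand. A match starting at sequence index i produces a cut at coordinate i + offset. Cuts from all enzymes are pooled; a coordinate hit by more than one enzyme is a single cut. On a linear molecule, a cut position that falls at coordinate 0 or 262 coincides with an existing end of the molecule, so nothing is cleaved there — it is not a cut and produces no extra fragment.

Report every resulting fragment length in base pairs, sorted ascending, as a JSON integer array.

Scan for sites:
  GruVI CCACTAG/7: at [5, 12, 21, 75, 96, 110, 133, 140, 156, 168, 198, 205, 212, 221, 244, 252] ⇒ [12, 19, 28, 82, 103, 117, 140, 147, 163, 175, 205, 212, 219, 228, 251, 259]
  CdoII TTTGCCT/1: at [31, 64, 82, 149, 187] ⇒ [32, 65, 83, 150, 188]

All cut coordinates (distinct, sorted): [12, 19, 28, 32, 65, 82, 83, 103, 117, 140, 147, 150, 163, 175, 188, 205, 212, 219, 228, 251, 259]

Fragment lengths:
  [0,12): 12 bp
  [12,19): 7 bp
  [19,28): 9 bp
  [28,32): 4 bp
  [32,65): 33 bp
  [65,82): 17 bp
  [82,83): 1 bp
  [83,103): 20 bp
  [103,117): 14 bp
  [117,140): 23 bp
  [140,147): 7 bp
  [147,150): 3 bp
  [150,163): 13 bp
  [163,175): 12 bp
  [175,188): 13 bp
  [188,205): 17 bp
  [205,212): 7 bp
  [212,219): 7 bp
  [219,228): 9 bp
  [228,251): 23 bp
  [251,259): 8 bp
  [259,262): 3 bp

[1,3,3,4,7,7,7,7,8,9,9,12,12,13,13,14,17,17,20,23,23,33]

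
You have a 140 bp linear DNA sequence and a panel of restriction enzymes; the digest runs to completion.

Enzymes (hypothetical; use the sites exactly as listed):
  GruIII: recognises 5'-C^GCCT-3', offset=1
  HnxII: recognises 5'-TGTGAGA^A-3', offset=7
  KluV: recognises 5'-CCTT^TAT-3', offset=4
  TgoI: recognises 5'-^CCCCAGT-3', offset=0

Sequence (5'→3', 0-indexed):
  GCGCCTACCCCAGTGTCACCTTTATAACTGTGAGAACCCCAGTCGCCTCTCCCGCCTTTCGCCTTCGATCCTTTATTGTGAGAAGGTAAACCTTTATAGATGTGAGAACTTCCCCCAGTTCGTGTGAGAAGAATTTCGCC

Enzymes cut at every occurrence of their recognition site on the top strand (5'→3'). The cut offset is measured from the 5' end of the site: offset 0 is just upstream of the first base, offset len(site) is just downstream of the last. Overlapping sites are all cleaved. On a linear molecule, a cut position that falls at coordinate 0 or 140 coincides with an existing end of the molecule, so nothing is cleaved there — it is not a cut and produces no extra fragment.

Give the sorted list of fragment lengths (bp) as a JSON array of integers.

[1,2,5,5,7,8,9,10,11,11,13,13,13,15,17]

Scan for sites:
  GruIII (CGCCT, off=1): starts [1, 43, 52, 59] → cuts [2, 44, 53, 60]
  HnxII (TGTGAGAA, off=7): starts [28, 76, 100, 122] → cuts [35, 83, 107, 129]
  KluV (CCTTTAT, off=4): starts [18, 69, 90] → cuts [22, 73, 94]
  TgoI (CCCCAGT, off=0): starts [7, 36, 112] → cuts [7, 36, 112]

All cut coordinates (distinct, sorted): [2, 7, 22, 35, 36, 44, 53, 60, 73, 83, 94, 107, 112, 129]

Fragment lengths:
  [0,2): 2 bp
  [2,7): 5 bp
  [7,22): 15 bp
  [22,35): 13 bp
  [35,36): 1 bp
  [36,44): 8 bp
  [44,53): 9 bp
  [53,60): 7 bp
  [60,73): 13 bp
  [73,83): 10 bp
  [83,94): 11 bp
  [94,107): 13 bp
  [107,112): 5 bp
  [112,129): 17 bp
  [129,140): 11 bp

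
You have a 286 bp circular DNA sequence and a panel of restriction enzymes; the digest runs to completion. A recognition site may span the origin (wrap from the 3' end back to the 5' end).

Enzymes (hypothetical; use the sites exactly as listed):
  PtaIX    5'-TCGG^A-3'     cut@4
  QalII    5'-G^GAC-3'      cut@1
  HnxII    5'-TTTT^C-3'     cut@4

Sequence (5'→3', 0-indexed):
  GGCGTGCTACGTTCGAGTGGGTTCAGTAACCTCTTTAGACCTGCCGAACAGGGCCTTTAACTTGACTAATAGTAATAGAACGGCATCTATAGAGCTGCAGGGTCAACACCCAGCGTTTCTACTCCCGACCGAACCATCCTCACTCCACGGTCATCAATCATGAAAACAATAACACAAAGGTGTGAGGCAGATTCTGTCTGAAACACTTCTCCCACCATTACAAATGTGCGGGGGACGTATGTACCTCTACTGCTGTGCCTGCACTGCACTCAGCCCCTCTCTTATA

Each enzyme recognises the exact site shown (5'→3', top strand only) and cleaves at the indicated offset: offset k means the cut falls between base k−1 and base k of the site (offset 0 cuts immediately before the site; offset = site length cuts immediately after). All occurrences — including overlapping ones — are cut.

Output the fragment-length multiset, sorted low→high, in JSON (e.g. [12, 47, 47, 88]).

Per-enzyme occurrences:
  PtaIX (TCGGA, off=4): no sites
  QalII (GGAC, off=1): starts [232] → cuts [233]
  HnxII (TTTTC, off=4): no sites

Pooled cuts: [233]

Fragments:
  233→233 (wrap): 286-233+233 = 286 bp

[286]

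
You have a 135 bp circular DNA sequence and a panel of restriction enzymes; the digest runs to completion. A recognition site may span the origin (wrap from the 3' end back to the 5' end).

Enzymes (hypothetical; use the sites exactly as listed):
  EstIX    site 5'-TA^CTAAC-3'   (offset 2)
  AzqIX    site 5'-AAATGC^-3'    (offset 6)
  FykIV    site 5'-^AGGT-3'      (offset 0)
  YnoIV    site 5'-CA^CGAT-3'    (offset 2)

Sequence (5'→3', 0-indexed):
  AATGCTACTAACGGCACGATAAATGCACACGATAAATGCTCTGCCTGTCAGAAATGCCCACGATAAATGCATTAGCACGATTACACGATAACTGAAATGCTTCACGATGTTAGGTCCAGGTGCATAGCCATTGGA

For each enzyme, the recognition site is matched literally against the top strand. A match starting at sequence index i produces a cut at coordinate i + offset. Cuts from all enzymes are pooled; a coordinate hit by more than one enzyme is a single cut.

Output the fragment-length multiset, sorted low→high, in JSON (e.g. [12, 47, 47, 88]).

Per-enzyme occurrences:
  EstIX (TACTAAC, off=2): starts [5] → cuts [7]
  AzqIX (AAATGC, off=6): starts [20, 33, 51, 64, 94, 134] → cuts [5, 26, 39, 57, 70, 100]
  FykIV (AGGT, off=0): starts [111, 117] → cuts [111, 117]
  YnoIV (CACGAT, off=2): starts [14, 27, 58, 75, 83, 102] → cuts [16, 29, 60, 77, 85, 104]

Pooled cuts: [5, 7, 16, 26, 29, 39, 57, 60, 70, 77, 85, 100, 104, 111, 117]

Fragments:
  5→7: 2 bp
  7→16: 9 bp
  16→26: 10 bp
  26→29: 3 bp
  29→39: 10 bp
  39→57: 18 bp
  57→60: 3 bp
  60→70: 10 bp
  70→77: 7 bp
  77→85: 8 bp
  85→100: 15 bp
  100→104: 4 bp
  104→111: 7 bp
  111→117: 6 bp
  117→5 (wrap): 135-117+5 = 23 bp

[2,3,3,4,6,7,7,8,9,10,10,10,15,18,23]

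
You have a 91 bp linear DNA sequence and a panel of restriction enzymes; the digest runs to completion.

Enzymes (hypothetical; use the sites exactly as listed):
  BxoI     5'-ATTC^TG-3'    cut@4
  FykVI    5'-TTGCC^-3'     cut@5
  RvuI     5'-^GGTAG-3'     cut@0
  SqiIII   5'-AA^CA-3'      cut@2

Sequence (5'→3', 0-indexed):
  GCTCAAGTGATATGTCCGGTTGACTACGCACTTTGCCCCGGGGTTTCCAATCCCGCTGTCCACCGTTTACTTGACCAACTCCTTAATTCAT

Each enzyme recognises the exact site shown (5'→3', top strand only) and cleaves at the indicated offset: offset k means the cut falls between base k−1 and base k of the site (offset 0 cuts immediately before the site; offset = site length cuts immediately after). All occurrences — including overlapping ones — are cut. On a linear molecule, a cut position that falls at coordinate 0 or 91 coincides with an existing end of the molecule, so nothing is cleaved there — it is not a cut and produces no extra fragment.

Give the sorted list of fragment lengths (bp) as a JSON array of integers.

Site scan:
  BxoI (ATTCTG, off=4): no sites
  FykVI (TTGCC, off=5): starts [32] → cuts [37]
  RvuI (GGTAG, off=0): no sites
  SqiIII (AACA, off=2): no sites

Pooled cuts: [37]

Fragment lengths:
  [0,37): 37 bp
  [37,91): 54 bp

[37,54]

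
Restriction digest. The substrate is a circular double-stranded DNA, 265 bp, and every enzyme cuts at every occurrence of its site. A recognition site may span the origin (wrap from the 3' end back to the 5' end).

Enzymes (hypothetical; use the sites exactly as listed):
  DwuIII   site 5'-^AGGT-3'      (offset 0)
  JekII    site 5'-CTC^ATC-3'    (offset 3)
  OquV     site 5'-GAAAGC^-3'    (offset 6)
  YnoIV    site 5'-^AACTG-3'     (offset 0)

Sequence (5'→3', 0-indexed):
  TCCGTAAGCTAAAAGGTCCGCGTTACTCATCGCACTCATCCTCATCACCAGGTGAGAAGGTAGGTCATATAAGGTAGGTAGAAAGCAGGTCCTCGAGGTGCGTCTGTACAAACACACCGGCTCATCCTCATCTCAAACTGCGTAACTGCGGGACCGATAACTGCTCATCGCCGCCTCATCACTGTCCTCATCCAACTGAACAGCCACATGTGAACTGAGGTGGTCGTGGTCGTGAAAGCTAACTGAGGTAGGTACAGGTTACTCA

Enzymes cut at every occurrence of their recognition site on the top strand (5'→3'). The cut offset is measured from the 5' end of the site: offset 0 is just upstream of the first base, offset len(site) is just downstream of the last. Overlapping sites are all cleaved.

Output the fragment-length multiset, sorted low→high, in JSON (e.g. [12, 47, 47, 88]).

[1,4,4,4,4,5,5,6,6,6,6,6,8,8,8,9,9,9,10,11,11,12,14,15,15,19,22,28]

Scan for sites:
  DwuIII (AGGT, off=0): starts [13, 49, 57, 61, 71, 75, 86, 95, 217, 245, 249, 255] → cuts [13, 49, 57, 61, 71, 75, 86, 95, 217, 245, 249, 255]
  JekII (CTCATC, off=3): starts [25, 34, 40, 120, 126, 163, 174, 186, 261] → cuts [28, 37, 43, 123, 129, 166, 177, 189, 264]
  OquV (GAAAGC, off=6): starts [80, 233] → cuts [86, 239]
  YnoIV (AACTG, off=0): starts [135, 143, 158, 193, 212, 240] → cuts [135, 143, 158, 193, 212, 240]

Pooled cuts: [13, 28, 37, 43, 49, 57, 61, 71, 75, 86, 95, 123, 129, 135, 143, 158, 166, 177, 189, 193, 212, 217, 239, 240, 245, 249, 255, 264]

Fragments:
  13→28: 15 bp
  28→37: 9 bp
  37→43: 6 bp
  43→49: 6 bp
  49→57: 8 bp
  57→61: 4 bp
  61→71: 10 bp
  71→75: 4 bp
  75→86: 11 bp
  86→95: 9 bp
  95→123: 28 bp
  123→129: 6 bp
  129→135: 6 bp
  135→143: 8 bp
  143→158: 15 bp
  158→166: 8 bp
  166→177: 11 bp
  177→189: 12 bp
  189→193: 4 bp
  193→212: 19 bp
  212→217: 5 bp
  217→239: 22 bp
  239→240: 1 bp
  240→245: 5 bp
  245→249: 4 bp
  249→255: 6 bp
  255→264: 9 bp
  264→13 (wrap): 265-264+13 = 14 bp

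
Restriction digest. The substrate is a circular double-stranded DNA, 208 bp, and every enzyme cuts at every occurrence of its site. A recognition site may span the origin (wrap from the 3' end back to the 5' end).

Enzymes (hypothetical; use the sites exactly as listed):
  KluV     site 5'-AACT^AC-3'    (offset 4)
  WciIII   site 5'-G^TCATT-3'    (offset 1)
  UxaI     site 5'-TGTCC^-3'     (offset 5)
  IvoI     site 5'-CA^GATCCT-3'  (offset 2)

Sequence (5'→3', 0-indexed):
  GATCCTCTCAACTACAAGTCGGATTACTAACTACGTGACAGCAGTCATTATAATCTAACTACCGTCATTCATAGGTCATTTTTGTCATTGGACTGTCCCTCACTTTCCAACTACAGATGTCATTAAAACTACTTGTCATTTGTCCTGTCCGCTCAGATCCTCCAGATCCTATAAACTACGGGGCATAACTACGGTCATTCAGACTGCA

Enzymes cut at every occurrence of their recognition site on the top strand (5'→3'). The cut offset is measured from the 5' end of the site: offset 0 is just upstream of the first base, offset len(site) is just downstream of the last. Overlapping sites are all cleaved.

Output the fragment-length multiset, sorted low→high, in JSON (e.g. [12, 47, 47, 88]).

[4,4,5,5,5,7,9,9,10,11,11,12,13,13,13,14,14,14,16,19]

Scan for sites:
  KluV AACTAC/4: at [9, 28, 56, 108, 126, 173, 186] ⇒ [13, 32, 60, 112, 130, 177, 190]
  WciIII GTCATT/1: at [43, 63, 74, 83, 118, 134, 193] ⇒ [44, 64, 75, 84, 119, 135, 194]
  UxaI TGTCC/5: at [93, 140, 145] ⇒ [98, 145, 150]
  IvoI CAGATCCT/2: at [153, 162, 206] ⇒ [0, 155, 164]

All cut coordinates (distinct, sorted): [0, 13, 32, 44, 60, 64, 75, 84, 98, 112, 119, 130, 135, 145, 150, 155, 164, 177, 190, 194]

Fragments:
  0→13: 13 bp
  13→32: 19 bp
  32→44: 12 bp
  44→60: 16 bp
  60→64: 4 bp
  64→75: 11 bp
  75→84: 9 bp
  84→98: 14 bp
  98→112: 14 bp
  112→119: 7 bp
  119→130: 11 bp
  130→135: 5 bp
  135→145: 10 bp
  145→150: 5 bp
  150→155: 5 bp
  155→164: 9 bp
  164→177: 13 bp
  177→190: 13 bp
  190→194: 4 bp
  194→0 (wrap): 208-194+0 = 14 bp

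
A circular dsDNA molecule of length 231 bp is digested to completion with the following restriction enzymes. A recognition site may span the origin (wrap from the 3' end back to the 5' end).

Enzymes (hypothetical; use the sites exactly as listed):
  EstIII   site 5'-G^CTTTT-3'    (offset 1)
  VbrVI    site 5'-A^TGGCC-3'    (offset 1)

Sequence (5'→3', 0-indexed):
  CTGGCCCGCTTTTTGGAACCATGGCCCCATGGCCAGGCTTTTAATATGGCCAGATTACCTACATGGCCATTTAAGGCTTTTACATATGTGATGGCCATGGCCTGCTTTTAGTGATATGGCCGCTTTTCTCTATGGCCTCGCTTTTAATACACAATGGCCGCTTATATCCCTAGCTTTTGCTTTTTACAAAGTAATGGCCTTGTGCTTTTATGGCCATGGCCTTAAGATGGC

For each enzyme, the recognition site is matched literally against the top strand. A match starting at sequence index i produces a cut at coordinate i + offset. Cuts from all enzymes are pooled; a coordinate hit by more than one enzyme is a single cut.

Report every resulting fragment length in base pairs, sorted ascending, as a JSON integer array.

Per-enzyme occurrences:
  EstIII GCTTTT/1: at [7, 36, 75, 103, 121, 139, 172, 178, 203] ⇒ [8, 37, 76, 104, 122, 140, 173, 179, 204]
  VbrVI ATGGCC/1: at [20, 28, 45, 62, 90, 96, 115, 131, 153, 193, 209, 215, 226] ⇒ [21, 29, 46, 63, 91, 97, 116, 132, 154, 194, 210, 216, 227]

Pooled cuts: [8, 21, 29, 37, 46, 63, 76, 91, 97, 104, 116, 122, 132, 140, 154, 173, 179, 194, 204, 210, 216, 227]

Fragments:
  8→21: 13 bp
  21→29: 8 bp
  29→37: 8 bp
  37→46: 9 bp
  46→63: 17 bp
  63→76: 13 bp
  76→91: 15 bp
  91→97: 6 bp
  97→104: 7 bp
  104→116: 12 bp
  116→122: 6 bp
  122→132: 10 bp
  132→140: 8 bp
  140→154: 14 bp
  154→173: 19 bp
  173→179: 6 bp
  179→194: 15 bp
  194→204: 10 bp
  204→210: 6 bp
  210→216: 6 bp
  216→227: 11 bp
  227→8 (wrap): 231-227+8 = 12 bp

[6,6,6,6,6,7,8,8,8,9,10,10,11,12,12,13,13,14,15,15,17,19]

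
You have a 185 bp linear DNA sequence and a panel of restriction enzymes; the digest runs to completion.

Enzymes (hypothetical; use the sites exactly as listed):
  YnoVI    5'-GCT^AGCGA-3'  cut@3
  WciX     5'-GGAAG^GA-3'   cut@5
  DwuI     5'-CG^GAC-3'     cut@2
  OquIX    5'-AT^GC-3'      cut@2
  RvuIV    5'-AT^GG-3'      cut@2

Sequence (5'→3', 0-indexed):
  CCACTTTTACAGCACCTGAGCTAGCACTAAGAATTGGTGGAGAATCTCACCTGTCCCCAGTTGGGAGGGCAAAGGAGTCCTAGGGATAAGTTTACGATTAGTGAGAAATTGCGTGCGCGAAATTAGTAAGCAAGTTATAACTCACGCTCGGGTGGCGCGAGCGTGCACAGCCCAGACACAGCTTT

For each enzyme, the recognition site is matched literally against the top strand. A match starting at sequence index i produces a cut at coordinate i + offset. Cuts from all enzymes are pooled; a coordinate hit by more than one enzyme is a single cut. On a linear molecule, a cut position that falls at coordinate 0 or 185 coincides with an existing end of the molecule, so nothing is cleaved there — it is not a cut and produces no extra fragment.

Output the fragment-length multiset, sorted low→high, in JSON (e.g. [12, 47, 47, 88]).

Site scan:
  YnoVI (GCTAGCGA, off=3): no sites
  WciX (GGAAGGA, off=5): no sites
  DwuI (CGGAC, off=2): no sites
  OquIX (ATGC, off=2): no sites
  RvuIV (ATGG, off=2): no sites

All cut coordinates (distinct, sorted): ∅

Fragments:
  no cuts → one linear fragment of 185 bp

[185]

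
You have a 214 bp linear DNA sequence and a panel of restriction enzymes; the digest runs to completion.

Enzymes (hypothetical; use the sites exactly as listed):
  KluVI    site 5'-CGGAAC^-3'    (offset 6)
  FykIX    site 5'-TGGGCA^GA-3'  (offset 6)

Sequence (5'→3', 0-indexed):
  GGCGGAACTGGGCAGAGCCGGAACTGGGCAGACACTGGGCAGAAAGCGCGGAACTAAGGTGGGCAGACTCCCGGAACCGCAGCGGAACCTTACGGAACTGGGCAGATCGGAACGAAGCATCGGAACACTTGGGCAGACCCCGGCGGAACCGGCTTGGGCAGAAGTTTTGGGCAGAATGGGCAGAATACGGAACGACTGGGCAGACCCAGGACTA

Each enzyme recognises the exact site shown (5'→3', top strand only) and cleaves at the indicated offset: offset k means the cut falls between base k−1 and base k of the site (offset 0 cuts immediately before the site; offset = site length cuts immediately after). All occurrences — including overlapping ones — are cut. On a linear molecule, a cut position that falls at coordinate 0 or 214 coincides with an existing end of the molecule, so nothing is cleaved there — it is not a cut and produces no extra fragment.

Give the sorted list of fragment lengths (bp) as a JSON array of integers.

Site scan:
  KluVI CGGAAC/6: at [2, 18, 48, 71, 82, 92, 107, 120, 143, 187] ⇒ [8, 24, 54, 77, 88, 98, 113, 126, 149, 193]
  FykIX TGGGCAGA/6: at [8, 24, 35, 59, 98, 129, 154, 167, 176, 196] ⇒ [14, 30, 41, 65, 104, 135, 160, 173, 182, 202]

Pooled cuts: [8, 14, 24, 30, 41, 54, 65, 77, 88, 98, 104, 113, 126, 135, 149, 160, 173, 182, 193, 202]

Fragment lengths:
  [0,8): 8 bp
  [8,14): 6 bp
  [14,24): 10 bp
  [24,30): 6 bp
  [30,41): 11 bp
  [41,54): 13 bp
  [54,65): 11 bp
  [65,77): 12 bp
  [77,88): 11 bp
  [88,98): 10 bp
  [98,104): 6 bp
  [104,113): 9 bp
  [113,126): 13 bp
  [126,135): 9 bp
  [135,149): 14 bp
  [149,160): 11 bp
  [160,173): 13 bp
  [173,182): 9 bp
  [182,193): 11 bp
  [193,202): 9 bp
  [202,214): 12 bp

[6,6,6,8,9,9,9,9,10,10,11,11,11,11,11,12,12,13,13,13,14]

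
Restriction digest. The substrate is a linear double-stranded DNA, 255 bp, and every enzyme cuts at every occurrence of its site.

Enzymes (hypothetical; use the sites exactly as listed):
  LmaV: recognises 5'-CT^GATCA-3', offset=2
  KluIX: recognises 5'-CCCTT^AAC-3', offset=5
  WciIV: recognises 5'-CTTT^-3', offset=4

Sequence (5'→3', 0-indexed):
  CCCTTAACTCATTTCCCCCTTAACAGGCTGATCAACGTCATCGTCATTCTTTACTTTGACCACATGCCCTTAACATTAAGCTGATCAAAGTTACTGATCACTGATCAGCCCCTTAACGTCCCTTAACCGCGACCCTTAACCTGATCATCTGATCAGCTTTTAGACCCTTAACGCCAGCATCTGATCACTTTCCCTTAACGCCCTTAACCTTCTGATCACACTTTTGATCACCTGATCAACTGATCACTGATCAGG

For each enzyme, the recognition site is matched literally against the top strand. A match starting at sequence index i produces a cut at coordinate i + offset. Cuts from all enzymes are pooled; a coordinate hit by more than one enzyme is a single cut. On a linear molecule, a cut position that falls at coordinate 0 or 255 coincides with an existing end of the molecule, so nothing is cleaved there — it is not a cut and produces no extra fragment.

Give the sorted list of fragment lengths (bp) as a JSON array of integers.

Site scan:
  LmaV (CTGATCA, off=2): starts [27, 80, 93, 100, 140, 148, 180, 211, 231, 239, 246] → cuts [29, 82, 95, 102, 142, 150, 182, 213, 233, 241, 248]
  KluIX (CCCTTAAC, off=5): starts [0, 16, 66, 109, 119, 132, 164, 191, 200] → cuts [5, 21, 71, 114, 124, 137, 169, 196, 205]
  WciIV (CTTT, off=4): starts [48, 53, 156, 187, 220] → cuts [52, 57, 160, 191, 224]

Pooled cuts: [5, 21, 29, 52, 57, 71, 82, 95, 102, 114, 124, 137, 142, 150, 160, 169, 182, 191, 196, 205, 213, 224, 233, 241, 248]

Fragment lengths:
  [0,5): 5 bp
  [5,21): 16 bp
  [21,29): 8 bp
  [29,52): 23 bp
  [52,57): 5 bp
  [57,71): 14 bp
  [71,82): 11 bp
  [82,95): 13 bp
  [95,102): 7 bp
  [102,114): 12 bp
  [114,124): 10 bp
  [124,137): 13 bp
  [137,142): 5 bp
  [142,150): 8 bp
  [150,160): 10 bp
  [160,169): 9 bp
  [169,182): 13 bp
  [182,191): 9 bp
  [191,196): 5 bp
  [196,205): 9 bp
  [205,213): 8 bp
  [213,224): 11 bp
  [224,233): 9 bp
  [233,241): 8 bp
  [241,248): 7 bp
  [248,255): 7 bp

[5,5,5,5,7,7,7,8,8,8,8,9,9,9,9,10,10,11,11,12,13,13,13,14,16,23]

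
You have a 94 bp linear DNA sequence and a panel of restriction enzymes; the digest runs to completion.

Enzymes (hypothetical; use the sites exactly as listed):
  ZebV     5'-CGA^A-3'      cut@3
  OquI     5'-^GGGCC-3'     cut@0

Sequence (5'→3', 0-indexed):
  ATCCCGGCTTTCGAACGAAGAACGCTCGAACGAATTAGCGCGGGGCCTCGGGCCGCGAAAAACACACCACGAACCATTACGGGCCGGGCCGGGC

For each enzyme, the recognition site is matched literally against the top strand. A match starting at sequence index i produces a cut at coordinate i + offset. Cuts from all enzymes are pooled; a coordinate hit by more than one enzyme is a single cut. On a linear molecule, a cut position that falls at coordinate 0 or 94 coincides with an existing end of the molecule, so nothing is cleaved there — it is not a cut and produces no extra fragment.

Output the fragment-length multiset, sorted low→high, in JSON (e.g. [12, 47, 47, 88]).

[4,4,5,7,8,9,9,9,11,14,14]

Scan for sites:
  ZebV CGAA/3: at [11, 15, 26, 30, 55, 69] ⇒ [14, 18, 29, 33, 58, 72]
  OquI GGGCC/0: at [42, 49, 80, 85] ⇒ [42, 49, 80, 85]

Pooled cuts: [14, 18, 29, 33, 42, 49, 58, 72, 80, 85]

Fragment lengths:
  [0,14): 14 bp
  [14,18): 4 bp
  [18,29): 11 bp
  [29,33): 4 bp
  [33,42): 9 bp
  [42,49): 7 bp
  [49,58): 9 bp
  [58,72): 14 bp
  [72,80): 8 bp
  [80,85): 5 bp
  [85,94): 9 bp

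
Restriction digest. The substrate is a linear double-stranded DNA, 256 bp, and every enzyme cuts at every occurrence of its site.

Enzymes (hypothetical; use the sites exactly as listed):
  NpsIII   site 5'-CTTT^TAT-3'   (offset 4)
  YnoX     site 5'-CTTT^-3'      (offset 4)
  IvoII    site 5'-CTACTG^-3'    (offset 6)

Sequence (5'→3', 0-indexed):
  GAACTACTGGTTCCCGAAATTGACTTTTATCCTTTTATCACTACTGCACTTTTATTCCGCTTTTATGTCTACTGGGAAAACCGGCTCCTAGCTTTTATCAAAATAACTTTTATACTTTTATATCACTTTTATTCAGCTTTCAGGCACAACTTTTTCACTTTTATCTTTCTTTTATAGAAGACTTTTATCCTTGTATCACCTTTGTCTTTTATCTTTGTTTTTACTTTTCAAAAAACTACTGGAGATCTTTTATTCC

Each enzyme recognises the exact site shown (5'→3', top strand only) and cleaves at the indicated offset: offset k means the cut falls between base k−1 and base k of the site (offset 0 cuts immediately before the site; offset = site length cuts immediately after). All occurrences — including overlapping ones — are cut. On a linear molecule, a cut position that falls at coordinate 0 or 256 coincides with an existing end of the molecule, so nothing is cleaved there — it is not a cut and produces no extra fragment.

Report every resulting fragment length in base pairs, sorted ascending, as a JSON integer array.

[4,6,6,6,7,7,8,8,8,9,9,11,11,11,11,11,11,13,13,14,15,18,18,21]

Scan for sites:
  NpsIII (CTTTTAT, off=4): starts [23, 31, 48, 59, 91, 106, 114, 125, 157, 168, 181, 205, 246] → cuts [27, 35, 52, 63, 95, 110, 118, 129, 161, 172, 185, 209, 250]
  YnoX (CTTT, off=4): starts [23, 31, 48, 59, 91, 106, 114, 125, 136, 149, 157, 164, 168, 181, 199, 205, 212, 223, 246] → cuts [27, 35, 52, 63, 95, 110, 118, 129, 140, 153, 161, 168, 172, 185, 203, 209, 216, 227, 250]
  IvoII (CTACTG, off=6): starts [3, 40, 68, 235] → cuts [9, 46, 74, 241]

Pooled cuts: [9, 27, 35, 46, 52, 63, 74, 95, 110, 118, 129, 140, 153, 161, 168, 172, 185, 203, 209, 216, 227, 241, 250]

Fragment lengths:
  [0,9): 9 bp
  [9,27): 18 bp
  [27,35): 8 bp
  [35,46): 11 bp
  [46,52): 6 bp
  [52,63): 11 bp
  [63,74): 11 bp
  [74,95): 21 bp
  [95,110): 15 bp
  [110,118): 8 bp
  [118,129): 11 bp
  [129,140): 11 bp
  [140,153): 13 bp
  [153,161): 8 bp
  [161,168): 7 bp
  [168,172): 4 bp
  [172,185): 13 bp
  [185,203): 18 bp
  [203,209): 6 bp
  [209,216): 7 bp
  [216,227): 11 bp
  [227,241): 14 bp
  [241,250): 9 bp
  [250,256): 6 bp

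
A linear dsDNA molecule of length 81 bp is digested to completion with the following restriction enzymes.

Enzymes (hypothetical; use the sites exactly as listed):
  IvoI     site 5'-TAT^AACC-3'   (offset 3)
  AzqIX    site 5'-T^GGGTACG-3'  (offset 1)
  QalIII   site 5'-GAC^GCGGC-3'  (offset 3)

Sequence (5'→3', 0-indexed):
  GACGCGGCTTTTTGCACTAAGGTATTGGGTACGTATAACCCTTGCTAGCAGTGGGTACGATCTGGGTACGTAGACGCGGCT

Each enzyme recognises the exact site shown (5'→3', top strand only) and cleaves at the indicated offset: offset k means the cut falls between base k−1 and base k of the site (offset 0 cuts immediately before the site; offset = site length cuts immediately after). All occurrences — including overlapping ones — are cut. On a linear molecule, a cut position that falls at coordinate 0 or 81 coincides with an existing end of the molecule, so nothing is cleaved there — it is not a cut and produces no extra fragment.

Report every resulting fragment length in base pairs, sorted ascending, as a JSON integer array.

[3,6,10,11,12,16,23]

Site scan:
  IvoI (TATAACC, off=3): starts [33] → cuts [36]
  AzqIX (TGGGTACG, off=1): starts [25, 51, 62] → cuts [26, 52, 63]
  QalIII (GACGCGGC, off=3): starts [0, 72] → cuts [3, 75]

All cut coordinates (distinct, sorted): [3, 26, 36, 52, 63, 75]

Fragments:
  [0,3): 3 bp
  [3,26): 23 bp
  [26,36): 10 bp
  [36,52): 16 bp
  [52,63): 11 bp
  [63,75): 12 bp
  [75,81): 6 bp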